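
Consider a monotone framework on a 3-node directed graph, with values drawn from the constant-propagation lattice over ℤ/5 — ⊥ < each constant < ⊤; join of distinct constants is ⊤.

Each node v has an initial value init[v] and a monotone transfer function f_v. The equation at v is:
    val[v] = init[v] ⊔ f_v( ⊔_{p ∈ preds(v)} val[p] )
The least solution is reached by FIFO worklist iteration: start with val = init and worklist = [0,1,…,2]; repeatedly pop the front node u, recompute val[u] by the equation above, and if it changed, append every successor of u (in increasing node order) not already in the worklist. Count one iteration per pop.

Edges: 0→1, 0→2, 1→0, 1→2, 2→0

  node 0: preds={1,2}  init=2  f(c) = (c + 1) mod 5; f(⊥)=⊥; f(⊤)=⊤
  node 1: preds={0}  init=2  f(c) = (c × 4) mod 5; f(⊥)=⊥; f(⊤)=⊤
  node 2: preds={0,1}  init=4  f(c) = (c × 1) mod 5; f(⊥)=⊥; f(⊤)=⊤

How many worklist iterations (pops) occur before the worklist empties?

Trace (4 dequeues):
  [1] u=0 | in ⊤ | out ⊤ | prev 2 | push {}
  [2] u=1 | in ⊤ | out ⊤ | prev 2 | push {0}
  [3] u=2 | in ⊤ | out ⊤ | prev 4 | push {}
  [4] u=0 | in ⊤ | out ⊤ | ==

Converged values:
  [0] ⊤
  [1] ⊤
  [2] ⊤

4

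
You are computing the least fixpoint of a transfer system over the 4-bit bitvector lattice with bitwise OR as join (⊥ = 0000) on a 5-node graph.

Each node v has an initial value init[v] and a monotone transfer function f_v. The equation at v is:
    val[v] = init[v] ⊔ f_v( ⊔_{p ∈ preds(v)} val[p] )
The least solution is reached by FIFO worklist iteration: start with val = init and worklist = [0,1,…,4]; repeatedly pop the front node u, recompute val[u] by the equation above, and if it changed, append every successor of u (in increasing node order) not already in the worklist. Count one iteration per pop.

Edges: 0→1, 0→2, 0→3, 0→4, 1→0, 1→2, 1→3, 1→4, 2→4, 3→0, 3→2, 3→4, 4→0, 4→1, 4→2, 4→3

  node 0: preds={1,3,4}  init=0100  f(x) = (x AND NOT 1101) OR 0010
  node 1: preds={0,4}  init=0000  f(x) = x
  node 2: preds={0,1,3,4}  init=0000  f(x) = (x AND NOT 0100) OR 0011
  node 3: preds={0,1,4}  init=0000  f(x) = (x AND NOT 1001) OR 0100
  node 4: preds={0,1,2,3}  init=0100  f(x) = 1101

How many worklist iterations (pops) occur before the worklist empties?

12

Worklist (12 pops):
  #1 pop 0: in=0100 → 0110 (was 0100); enqueue []
  #2 pop 1: in=0110 → 0110 (was 0000); enqueue [0]
  #3 pop 2: in=0110 → 0011 (was 0000); enqueue []
  #4 pop 3: in=0110 → 0110 (was 0000); enqueue [2]
  #5 pop 4: in=0111 → 1101 (was 0100); enqueue [1,3]
  #6 pop 0: in=1111 → 0110 (no change)
  #7 pop 2: in=1111 → 1011 (was 0011); enqueue [4]
  #8 pop 1: in=1111 → 1111 (was 0110); enqueue [0,2]
  #9 pop 3: in=1111 → 0110 (no change)
  #10 pop 4: in=1111 → 1101 (no change)
  #11 pop 0: in=1111 → 0110 (no change)
  #12 pop 2: in=1111 → 1011 (no change)

Fixpoint:
  val[0] = 0110
  val[1] = 1111
  val[2] = 1011
  val[3] = 0110
  val[4] = 1101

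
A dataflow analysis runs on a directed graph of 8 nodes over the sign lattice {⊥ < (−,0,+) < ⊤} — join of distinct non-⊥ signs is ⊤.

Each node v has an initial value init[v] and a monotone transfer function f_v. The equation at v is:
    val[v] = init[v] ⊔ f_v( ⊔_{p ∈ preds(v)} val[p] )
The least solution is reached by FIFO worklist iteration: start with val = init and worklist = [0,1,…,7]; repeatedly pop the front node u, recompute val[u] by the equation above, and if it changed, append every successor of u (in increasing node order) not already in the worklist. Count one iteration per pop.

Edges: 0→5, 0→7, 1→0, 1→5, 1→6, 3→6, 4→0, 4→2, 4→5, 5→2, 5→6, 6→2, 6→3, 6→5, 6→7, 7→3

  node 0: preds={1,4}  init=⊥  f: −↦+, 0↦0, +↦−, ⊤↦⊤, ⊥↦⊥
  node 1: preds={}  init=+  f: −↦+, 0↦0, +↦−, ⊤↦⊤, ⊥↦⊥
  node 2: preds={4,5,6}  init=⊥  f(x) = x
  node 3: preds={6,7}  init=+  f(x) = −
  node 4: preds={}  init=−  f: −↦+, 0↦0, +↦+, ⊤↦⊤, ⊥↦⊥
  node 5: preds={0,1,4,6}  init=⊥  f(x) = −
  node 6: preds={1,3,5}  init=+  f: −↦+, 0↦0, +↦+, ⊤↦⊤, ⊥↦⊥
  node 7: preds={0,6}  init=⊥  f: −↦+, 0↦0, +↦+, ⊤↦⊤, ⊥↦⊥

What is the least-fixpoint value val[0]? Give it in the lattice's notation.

⊤

Trace (11 dequeues):
  [1] u=0 | in ⊤ | out ⊤ | prev ⊥ | push {}
  [2] u=1 | in ⊥ | out + | ==
  [3] u=2 | in ⊤ | out ⊤ | prev ⊥ | push {}
  [4] u=3 | in + | out ⊤ | prev + | push {}
  [5] u=4 | in ⊥ | out − | ==
  [6] u=5 | in ⊤ | out − | prev ⊥ | push {2}
  [7] u=6 | in ⊤ | out ⊤ | prev + | push {3,5}
  [8] u=7 | in ⊤ | out ⊤ | prev ⊥ | push {}
  [9] u=2 | in ⊤ | out ⊤ | ==
  [10] u=3 | in ⊤ | out ⊤ | ==
  [11] u=5 | in ⊤ | out − | ==

Converged values:
  [0] ⊤
  [1] +
  [2] ⊤
  [3] ⊤
  [4] −
  [5] −
  [6] ⊤
  [7] ⊤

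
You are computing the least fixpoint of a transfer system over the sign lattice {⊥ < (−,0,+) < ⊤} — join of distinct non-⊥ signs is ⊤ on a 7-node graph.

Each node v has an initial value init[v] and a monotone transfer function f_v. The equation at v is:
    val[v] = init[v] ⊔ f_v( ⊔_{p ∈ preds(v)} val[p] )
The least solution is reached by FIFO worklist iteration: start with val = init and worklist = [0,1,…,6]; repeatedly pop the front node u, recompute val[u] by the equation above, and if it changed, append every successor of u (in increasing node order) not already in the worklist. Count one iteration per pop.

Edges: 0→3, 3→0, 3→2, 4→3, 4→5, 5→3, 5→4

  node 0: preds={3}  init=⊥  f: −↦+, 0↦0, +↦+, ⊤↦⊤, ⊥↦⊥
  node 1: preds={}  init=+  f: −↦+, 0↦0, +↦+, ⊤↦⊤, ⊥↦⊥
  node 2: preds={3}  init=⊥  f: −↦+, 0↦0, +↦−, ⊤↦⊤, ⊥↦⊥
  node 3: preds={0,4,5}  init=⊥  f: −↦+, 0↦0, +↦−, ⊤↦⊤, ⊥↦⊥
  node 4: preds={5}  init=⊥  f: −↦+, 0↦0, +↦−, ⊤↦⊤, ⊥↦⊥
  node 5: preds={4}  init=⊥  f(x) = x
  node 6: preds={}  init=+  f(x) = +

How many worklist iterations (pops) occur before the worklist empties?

7

Iteration log — 7 steps:
  step 1. node 0  ⊔preds=⊥  new=⊥  stable
  step 2. node 1  ⊔preds=⊥  new=+  stable
  step 3. node 2  ⊔preds=⊥  new=⊥  stable
  step 4. node 3  ⊔preds=⊥  new=⊥  stable
  step 5. node 4  ⊔preds=⊥  new=⊥  stable
  step 6. node 5  ⊔preds=⊥  new=⊥  stable
  step 7. node 6  ⊔preds=⊥  new=+  stable

Least fixpoint reached:
  node 0: ⊥
  node 1: +
  node 2: ⊥
  node 3: ⊥
  node 4: ⊥
  node 5: ⊥
  node 6: +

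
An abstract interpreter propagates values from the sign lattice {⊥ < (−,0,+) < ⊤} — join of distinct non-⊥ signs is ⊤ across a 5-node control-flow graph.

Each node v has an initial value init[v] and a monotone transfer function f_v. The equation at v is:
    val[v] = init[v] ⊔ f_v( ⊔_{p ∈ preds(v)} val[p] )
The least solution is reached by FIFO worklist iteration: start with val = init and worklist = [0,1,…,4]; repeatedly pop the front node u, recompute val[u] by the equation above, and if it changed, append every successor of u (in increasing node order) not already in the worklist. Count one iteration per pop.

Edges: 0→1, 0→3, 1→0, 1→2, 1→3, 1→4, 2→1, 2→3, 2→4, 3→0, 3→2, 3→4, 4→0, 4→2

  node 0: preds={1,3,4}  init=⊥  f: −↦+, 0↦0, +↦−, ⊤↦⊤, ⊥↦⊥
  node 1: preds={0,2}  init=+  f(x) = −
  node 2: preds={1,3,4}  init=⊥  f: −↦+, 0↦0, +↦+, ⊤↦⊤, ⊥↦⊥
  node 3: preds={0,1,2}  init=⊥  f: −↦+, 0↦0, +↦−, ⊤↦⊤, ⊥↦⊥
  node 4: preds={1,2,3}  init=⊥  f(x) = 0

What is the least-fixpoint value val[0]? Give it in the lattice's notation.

Trace (9 dequeues):
  [1] u=0 | in + | out − | prev ⊥ | push {}
  [2] u=1 | in − | out ⊤ | prev + | push {0}
  [3] u=2 | in ⊤ | out ⊤ | prev ⊥ | push {1}
  [4] u=3 | in ⊤ | out ⊤ | prev ⊥ | push {2}
  [5] u=4 | in ⊤ | out 0 | prev ⊥ | push {}
  [6] u=0 | in ⊤ | out ⊤ | prev − | push {3}
  [7] u=1 | in ⊤ | out ⊤ | ==
  [8] u=2 | in ⊤ | out ⊤ | ==
  [9] u=3 | in ⊤ | out ⊤ | ==

Converged values:
  [0] ⊤
  [1] ⊤
  [2] ⊤
  [3] ⊤
  [4] 0

⊤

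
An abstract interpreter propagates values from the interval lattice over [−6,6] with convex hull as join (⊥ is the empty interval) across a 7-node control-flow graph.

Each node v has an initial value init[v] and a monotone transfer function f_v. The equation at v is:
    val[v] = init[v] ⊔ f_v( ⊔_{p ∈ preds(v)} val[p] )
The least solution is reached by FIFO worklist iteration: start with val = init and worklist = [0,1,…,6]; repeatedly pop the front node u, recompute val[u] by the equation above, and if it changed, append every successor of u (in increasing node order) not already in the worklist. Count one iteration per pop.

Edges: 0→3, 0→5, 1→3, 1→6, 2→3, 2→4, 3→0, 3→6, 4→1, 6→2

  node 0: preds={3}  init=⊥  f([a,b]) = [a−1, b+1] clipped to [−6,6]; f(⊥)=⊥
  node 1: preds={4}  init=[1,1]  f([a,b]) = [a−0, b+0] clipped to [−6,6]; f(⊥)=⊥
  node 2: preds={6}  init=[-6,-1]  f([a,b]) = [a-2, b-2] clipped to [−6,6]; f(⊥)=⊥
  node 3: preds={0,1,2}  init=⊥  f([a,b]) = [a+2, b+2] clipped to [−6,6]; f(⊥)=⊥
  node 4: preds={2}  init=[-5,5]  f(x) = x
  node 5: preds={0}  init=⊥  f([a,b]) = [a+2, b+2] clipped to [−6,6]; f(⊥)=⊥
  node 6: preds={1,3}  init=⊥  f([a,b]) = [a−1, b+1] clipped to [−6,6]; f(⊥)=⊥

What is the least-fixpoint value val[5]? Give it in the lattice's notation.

[-3,6]

Trace (14 dequeues):
  [1] u=0 | in ⊥ | out ⊥ | ==
  [2] u=1 | in [-5,5] | out [-5,5] | prev [1,1] | push {}
  [3] u=2 | in ⊥ | out [-6,-1] | ==
  [4] u=3 | in [-6,5] | out [-4,6] | prev ⊥ | push {0}
  [5] u=4 | in [-6,-1] | out [-6,5] | prev [-5,5] | push {1}
  [6] u=5 | in ⊥ | out ⊥ | ==
  [7] u=6 | in [-5,6] | out [-6,6] | prev ⊥ | push {2}
  [8] u=0 | in [-4,6] | out [-5,6] | prev ⊥ | push {3,5}
  [9] u=1 | in [-6,5] | out [-6,5] | prev [-5,5] | push {6}
  [10] u=2 | in [-6,6] | out [-6,4] | prev [-6,-1] | push {4}
  [11] u=3 | in [-6,6] | out [-4,6] | ==
  [12] u=5 | in [-5,6] | out [-3,6] | prev ⊥ | push {}
  [13] u=6 | in [-6,6] | out [-6,6] | ==
  [14] u=4 | in [-6,4] | out [-6,5] | ==

Converged values:
  [0] [-5,6]
  [1] [-6,5]
  [2] [-6,4]
  [3] [-4,6]
  [4] [-6,5]
  [5] [-3,6]
  [6] [-6,6]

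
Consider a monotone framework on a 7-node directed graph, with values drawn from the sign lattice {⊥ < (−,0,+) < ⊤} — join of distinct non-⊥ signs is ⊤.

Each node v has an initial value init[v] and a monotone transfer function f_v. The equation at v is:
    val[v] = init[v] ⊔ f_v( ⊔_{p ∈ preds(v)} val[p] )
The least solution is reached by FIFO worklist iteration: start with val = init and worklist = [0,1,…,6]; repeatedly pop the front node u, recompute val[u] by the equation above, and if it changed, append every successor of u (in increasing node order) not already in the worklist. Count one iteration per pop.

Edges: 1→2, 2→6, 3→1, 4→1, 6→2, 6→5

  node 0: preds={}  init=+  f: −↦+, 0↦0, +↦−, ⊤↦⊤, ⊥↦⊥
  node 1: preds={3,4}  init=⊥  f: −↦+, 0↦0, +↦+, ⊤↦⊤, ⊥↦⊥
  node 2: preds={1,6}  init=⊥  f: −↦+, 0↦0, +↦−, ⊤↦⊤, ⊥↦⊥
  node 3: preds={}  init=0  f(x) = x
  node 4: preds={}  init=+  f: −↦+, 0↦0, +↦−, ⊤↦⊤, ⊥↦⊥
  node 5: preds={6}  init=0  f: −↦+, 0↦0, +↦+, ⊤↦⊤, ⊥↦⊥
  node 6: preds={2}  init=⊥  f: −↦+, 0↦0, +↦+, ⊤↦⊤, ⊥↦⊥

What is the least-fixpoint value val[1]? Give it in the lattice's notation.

Trace (9 dequeues):
  [1] u=0 | in ⊥ | out + | ==
  [2] u=1 | in ⊤ | out ⊤ | prev ⊥ | push {}
  [3] u=2 | in ⊤ | out ⊤ | prev ⊥ | push {}
  [4] u=3 | in ⊥ | out 0 | ==
  [5] u=4 | in ⊥ | out + | ==
  [6] u=5 | in ⊥ | out 0 | ==
  [7] u=6 | in ⊤ | out ⊤ | prev ⊥ | push {2,5}
  [8] u=2 | in ⊤ | out ⊤ | ==
  [9] u=5 | in ⊤ | out ⊤ | prev 0 | push {}

Converged values:
  [0] +
  [1] ⊤
  [2] ⊤
  [3] 0
  [4] +
  [5] ⊤
  [6] ⊤

⊤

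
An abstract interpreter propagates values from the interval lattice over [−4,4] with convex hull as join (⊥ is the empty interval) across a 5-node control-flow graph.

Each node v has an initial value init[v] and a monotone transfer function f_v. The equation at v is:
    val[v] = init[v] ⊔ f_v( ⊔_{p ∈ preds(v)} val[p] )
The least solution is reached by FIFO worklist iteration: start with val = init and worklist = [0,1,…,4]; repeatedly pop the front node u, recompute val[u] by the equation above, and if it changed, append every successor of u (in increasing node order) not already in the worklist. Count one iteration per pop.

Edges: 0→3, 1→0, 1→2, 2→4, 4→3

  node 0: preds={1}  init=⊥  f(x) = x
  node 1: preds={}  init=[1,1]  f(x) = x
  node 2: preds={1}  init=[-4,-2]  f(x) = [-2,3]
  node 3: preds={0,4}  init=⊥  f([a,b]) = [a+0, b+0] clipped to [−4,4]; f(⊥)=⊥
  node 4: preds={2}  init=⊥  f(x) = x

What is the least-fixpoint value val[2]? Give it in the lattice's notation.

[-4,3]

Worklist (6 pops):
  #1 pop 0: in=[1,1] → [1,1] (was ⊥); enqueue []
  #2 pop 1: in=⊥ → [1,1] (no change)
  #3 pop 2: in=[1,1] → [-4,3] (was [-4,-2]); enqueue []
  #4 pop 3: in=[1,1] → [1,1] (was ⊥); enqueue []
  #5 pop 4: in=[-4,3] → [-4,3] (was ⊥); enqueue [3]
  #6 pop 3: in=[-4,3] → [-4,3] (was [1,1]); enqueue []

Fixpoint:
  val[0] = [1,1]
  val[1] = [1,1]
  val[2] = [-4,3]
  val[3] = [-4,3]
  val[4] = [-4,3]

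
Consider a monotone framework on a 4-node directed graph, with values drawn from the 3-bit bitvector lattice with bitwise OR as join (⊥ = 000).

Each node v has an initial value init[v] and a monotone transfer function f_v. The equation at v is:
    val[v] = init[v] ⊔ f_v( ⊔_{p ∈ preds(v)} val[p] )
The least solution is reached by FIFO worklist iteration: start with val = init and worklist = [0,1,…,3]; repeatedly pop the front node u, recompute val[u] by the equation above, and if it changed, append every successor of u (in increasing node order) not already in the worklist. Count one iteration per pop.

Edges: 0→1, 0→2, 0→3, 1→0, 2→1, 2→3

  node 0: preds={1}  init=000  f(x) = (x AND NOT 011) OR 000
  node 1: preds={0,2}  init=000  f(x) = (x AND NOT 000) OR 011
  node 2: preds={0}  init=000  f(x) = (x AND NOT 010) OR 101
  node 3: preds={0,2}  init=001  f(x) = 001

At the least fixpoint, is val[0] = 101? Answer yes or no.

no

Trace (10 dequeues):
  [1] u=0 | in 000 | out 000 | ==
  [2] u=1 | in 000 | out 011 | prev 000 | push {0}
  [3] u=2 | in 000 | out 101 | prev 000 | push {1}
  [4] u=3 | in 101 | out 001 | ==
  [5] u=0 | in 011 | out 000 | ==
  [6] u=1 | in 101 | out 111 | prev 011 | push {0}
  [7] u=0 | in 111 | out 100 | prev 000 | push {1,2,3}
  [8] u=1 | in 101 | out 111 | ==
  [9] u=2 | in 100 | out 101 | ==
  [10] u=3 | in 101 | out 001 | ==

Converged values:
  [0] 100
  [1] 111
  [2] 101
  [3] 001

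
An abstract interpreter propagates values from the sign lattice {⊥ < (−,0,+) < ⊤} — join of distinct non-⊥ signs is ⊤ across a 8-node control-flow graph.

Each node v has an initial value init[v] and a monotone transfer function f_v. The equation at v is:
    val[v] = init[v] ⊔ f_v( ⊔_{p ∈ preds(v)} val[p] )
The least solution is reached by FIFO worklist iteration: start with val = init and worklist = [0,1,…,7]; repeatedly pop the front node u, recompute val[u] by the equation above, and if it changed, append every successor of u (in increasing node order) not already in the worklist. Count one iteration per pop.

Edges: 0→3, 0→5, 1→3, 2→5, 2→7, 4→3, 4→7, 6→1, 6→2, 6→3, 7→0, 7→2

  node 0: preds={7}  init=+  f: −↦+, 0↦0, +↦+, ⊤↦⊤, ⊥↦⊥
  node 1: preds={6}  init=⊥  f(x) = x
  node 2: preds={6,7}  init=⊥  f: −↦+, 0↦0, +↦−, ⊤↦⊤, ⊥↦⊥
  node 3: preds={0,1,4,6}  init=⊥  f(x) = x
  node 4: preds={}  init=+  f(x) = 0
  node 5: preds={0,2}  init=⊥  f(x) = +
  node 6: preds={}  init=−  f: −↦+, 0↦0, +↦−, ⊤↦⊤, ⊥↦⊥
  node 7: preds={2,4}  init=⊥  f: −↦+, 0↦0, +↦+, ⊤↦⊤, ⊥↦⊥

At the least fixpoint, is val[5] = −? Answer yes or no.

no

Worklist (14 pops):
  #1 pop 0: in=⊥ → + (no change)
  #2 pop 1: in=− → − (was ⊥); enqueue []
  #3 pop 2: in=− → + (was ⊥); enqueue []
  #4 pop 3: in=⊤ → ⊤ (was ⊥); enqueue []
  #5 pop 4: in=⊥ → ⊤ (was +); enqueue [3]
  #6 pop 5: in=+ → + (was ⊥); enqueue []
  #7 pop 6: in=⊥ → − (no change)
  #8 pop 7: in=⊤ → ⊤ (was ⊥); enqueue [0,2]
  #9 pop 3: in=⊤ → ⊤ (no change)
  #10 pop 0: in=⊤ → ⊤ (was +); enqueue [3,5]
  #11 pop 2: in=⊤ → ⊤ (was +); enqueue [7]
  #12 pop 3: in=⊤ → ⊤ (no change)
  #13 pop 5: in=⊤ → + (no change)
  #14 pop 7: in=⊤ → ⊤ (no change)

Fixpoint:
  val[0] = ⊤
  val[1] = −
  val[2] = ⊤
  val[3] = ⊤
  val[4] = ⊤
  val[5] = +
  val[6] = −
  val[7] = ⊤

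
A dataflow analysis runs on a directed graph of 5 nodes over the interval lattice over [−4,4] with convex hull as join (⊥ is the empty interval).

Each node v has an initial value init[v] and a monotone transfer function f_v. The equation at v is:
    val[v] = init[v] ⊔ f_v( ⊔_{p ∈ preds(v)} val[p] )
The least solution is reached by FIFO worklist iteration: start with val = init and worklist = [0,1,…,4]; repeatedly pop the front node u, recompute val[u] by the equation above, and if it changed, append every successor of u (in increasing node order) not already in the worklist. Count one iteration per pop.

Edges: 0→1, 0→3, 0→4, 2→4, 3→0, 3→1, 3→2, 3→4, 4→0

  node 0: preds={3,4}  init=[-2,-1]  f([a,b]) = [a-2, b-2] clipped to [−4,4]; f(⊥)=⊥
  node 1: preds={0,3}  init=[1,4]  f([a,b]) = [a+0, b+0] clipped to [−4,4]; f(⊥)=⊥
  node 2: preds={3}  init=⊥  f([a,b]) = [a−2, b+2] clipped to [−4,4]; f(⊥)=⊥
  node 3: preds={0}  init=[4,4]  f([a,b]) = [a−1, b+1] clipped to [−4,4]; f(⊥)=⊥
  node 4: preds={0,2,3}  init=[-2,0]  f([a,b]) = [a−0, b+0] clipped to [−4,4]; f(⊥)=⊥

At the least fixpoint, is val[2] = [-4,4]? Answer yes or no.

Worklist (9 pops):
  #1 pop 0: in=[-2,4] → [-4,2] (was [-2,-1]); enqueue []
  #2 pop 1: in=[-4,4] → [-4,4] (was [1,4]); enqueue []
  #3 pop 2: in=[4,4] → [2,4] (was ⊥); enqueue []
  #4 pop 3: in=[-4,2] → [-4,4] (was [4,4]); enqueue [0,1,2]
  #5 pop 4: in=[-4,4] → [-4,4] (was [-2,0]); enqueue []
  #6 pop 0: in=[-4,4] → [-4,2] (no change)
  #7 pop 1: in=[-4,4] → [-4,4] (no change)
  #8 pop 2: in=[-4,4] → [-4,4] (was [2,4]); enqueue [4]
  #9 pop 4: in=[-4,4] → [-4,4] (no change)

Fixpoint:
  val[0] = [-4,2]
  val[1] = [-4,4]
  val[2] = [-4,4]
  val[3] = [-4,4]
  val[4] = [-4,4]

yes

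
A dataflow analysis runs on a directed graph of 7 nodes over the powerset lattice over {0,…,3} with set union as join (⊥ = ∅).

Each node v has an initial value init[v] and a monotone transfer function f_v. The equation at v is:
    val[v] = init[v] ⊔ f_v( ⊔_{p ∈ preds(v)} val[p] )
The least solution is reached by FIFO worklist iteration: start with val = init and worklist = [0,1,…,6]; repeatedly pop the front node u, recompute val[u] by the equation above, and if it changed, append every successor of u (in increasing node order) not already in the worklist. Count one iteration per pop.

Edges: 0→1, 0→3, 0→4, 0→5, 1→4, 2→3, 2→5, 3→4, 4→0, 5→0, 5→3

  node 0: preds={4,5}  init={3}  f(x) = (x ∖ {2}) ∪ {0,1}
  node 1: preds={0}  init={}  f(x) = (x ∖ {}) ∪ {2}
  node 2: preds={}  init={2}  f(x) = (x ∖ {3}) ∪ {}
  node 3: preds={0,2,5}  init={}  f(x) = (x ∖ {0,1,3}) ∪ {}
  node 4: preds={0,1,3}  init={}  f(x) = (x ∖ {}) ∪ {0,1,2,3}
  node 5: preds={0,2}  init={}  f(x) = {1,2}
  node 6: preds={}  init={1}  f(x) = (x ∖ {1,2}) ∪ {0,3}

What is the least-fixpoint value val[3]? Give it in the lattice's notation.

{2}

Worklist (9 pops):
  #1 pop 0: in={} → {0,1,3} (was {3}); enqueue []
  #2 pop 1: in={0,1,3} → {0,1,2,3} (was {}); enqueue []
  #3 pop 2: in={} → {2} (no change)
  #4 pop 3: in={0,1,2,3} → {2} (was {}); enqueue []
  #5 pop 4: in={0,1,2,3} → {0,1,2,3} (was {}); enqueue [0]
  #6 pop 5: in={0,1,2,3} → {1,2} (was {}); enqueue [3]
  #7 pop 6: in={} → {0,1,3} (was {1}); enqueue []
  #8 pop 0: in={0,1,2,3} → {0,1,3} (no change)
  #9 pop 3: in={0,1,2,3} → {2} (no change)

Fixpoint:
  val[0] = {0,1,3}
  val[1] = {0,1,2,3}
  val[2] = {2}
  val[3] = {2}
  val[4] = {0,1,2,3}
  val[5] = {1,2}
  val[6] = {0,1,3}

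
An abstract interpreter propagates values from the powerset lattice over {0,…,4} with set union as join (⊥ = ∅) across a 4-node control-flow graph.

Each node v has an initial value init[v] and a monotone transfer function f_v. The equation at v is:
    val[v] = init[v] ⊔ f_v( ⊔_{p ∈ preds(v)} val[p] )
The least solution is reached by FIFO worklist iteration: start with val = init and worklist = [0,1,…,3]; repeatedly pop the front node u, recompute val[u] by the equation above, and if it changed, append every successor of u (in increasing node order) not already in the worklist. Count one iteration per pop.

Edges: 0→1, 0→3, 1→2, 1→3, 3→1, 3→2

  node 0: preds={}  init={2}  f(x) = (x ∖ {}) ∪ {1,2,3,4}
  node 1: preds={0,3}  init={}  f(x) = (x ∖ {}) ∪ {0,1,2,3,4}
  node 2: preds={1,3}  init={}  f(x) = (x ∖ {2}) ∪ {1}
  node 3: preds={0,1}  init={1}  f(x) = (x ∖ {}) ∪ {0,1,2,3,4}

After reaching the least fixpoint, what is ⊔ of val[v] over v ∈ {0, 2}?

{0,1,2,3,4}

Iteration log — 6 steps:
  step 1. node 0  ⊔preds={}  new={1,2,3,4}  old={2}  +wl: 
  step 2. node 1  ⊔preds={1,2,3,4}  new={0,1,2,3,4}  old={}  +wl: 
  step 3. node 2  ⊔preds={0,1,2,3,4}  new={0,1,3,4}  old={}  +wl: 
  step 4. node 3  ⊔preds={0,1,2,3,4}  new={0,1,2,3,4}  old={1}  +wl: 1,2
  step 5. node 1  ⊔preds={0,1,2,3,4}  new={0,1,2,3,4}  stable
  step 6. node 2  ⊔preds={0,1,2,3,4}  new={0,1,3,4}  stable

Least fixpoint reached:
  node 0: {1,2,3,4}
  node 1: {0,1,2,3,4}
  node 2: {0,1,3,4}
  node 3: {0,1,2,3,4}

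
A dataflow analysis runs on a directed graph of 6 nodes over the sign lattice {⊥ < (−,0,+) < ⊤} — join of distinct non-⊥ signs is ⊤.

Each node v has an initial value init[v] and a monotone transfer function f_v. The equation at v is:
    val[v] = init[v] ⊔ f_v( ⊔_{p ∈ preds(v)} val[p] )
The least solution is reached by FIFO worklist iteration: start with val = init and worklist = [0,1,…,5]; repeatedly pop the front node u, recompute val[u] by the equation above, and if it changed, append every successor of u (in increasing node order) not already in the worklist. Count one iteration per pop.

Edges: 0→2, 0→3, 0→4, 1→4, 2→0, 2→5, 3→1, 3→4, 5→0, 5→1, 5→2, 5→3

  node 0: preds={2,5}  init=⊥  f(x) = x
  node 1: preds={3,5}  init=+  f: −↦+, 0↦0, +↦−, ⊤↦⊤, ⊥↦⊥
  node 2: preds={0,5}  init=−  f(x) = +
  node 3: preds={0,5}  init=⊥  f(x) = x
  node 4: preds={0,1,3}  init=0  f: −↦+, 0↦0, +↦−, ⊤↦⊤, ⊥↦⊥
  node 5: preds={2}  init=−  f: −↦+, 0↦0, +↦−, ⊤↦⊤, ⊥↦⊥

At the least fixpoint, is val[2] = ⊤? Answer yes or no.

Iteration log — 12 steps:
  step 1. node 0  ⊔preds=−  new=−  old=⊥  +wl: 
  step 2. node 1  ⊔preds=−  new=+  stable
  step 3. node 2  ⊔preds=−  new=⊤  old=−  +wl: 0
  step 4. node 3  ⊔preds=−  new=−  old=⊥  +wl: 1
  step 5. node 4  ⊔preds=⊤  new=⊤  old=0  +wl: 
  step 6. node 5  ⊔preds=⊤  new=⊤  old=−  +wl: 2,3
  step 7. node 0  ⊔preds=⊤  new=⊤  old=−  +wl: 4
  step 8. node 1  ⊔preds=⊤  new=⊤  old=+  +wl: 
  step 9. node 2  ⊔preds=⊤  new=⊤  stable
  step 10. node 3  ⊔preds=⊤  new=⊤  old=−  +wl: 1
  step 11. node 4  ⊔preds=⊤  new=⊤  stable
  step 12. node 1  ⊔preds=⊤  new=⊤  stable

Least fixpoint reached:
  node 0: ⊤
  node 1: ⊤
  node 2: ⊤
  node 3: ⊤
  node 4: ⊤
  node 5: ⊤

yes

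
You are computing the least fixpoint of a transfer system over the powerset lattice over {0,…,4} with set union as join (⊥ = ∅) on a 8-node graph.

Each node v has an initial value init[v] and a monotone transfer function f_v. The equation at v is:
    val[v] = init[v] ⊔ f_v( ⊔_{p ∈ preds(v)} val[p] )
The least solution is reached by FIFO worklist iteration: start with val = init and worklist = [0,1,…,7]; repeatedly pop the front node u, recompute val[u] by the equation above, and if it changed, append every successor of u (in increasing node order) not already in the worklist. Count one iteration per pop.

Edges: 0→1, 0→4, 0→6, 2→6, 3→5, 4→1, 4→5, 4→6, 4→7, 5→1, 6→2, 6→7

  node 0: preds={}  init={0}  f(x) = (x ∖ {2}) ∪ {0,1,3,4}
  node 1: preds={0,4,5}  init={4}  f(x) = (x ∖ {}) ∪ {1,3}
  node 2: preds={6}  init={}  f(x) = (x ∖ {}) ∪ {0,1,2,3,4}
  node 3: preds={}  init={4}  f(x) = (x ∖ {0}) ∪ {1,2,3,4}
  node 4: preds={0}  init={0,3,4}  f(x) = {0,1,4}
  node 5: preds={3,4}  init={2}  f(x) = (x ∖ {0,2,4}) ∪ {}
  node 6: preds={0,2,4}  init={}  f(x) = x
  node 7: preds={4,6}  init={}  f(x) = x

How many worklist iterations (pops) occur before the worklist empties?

Iteration log — 10 steps:
  step 1. node 0  ⊔preds={}  new={0,1,3,4}  old={0}  +wl: 
  step 2. node 1  ⊔preds={0,1,2,3,4}  new={0,1,2,3,4}  old={4}  +wl: 
  step 3. node 2  ⊔preds={}  new={0,1,2,3,4}  old={}  +wl: 
  step 4. node 3  ⊔preds={}  new={1,2,3,4}  old={4}  +wl: 
  step 5. node 4  ⊔preds={0,1,3,4}  new={0,1,3,4}  old={0,3,4}  +wl: 1
  step 6. node 5  ⊔preds={0,1,2,3,4}  new={1,2,3}  old={2}  +wl: 
  step 7. node 6  ⊔preds={0,1,2,3,4}  new={0,1,2,3,4}  old={}  +wl: 2
  step 8. node 7  ⊔preds={0,1,2,3,4}  new={0,1,2,3,4}  old={}  +wl: 
  step 9. node 1  ⊔preds={0,1,2,3,4}  new={0,1,2,3,4}  stable
  step 10. node 2  ⊔preds={0,1,2,3,4}  new={0,1,2,3,4}  stable

Least fixpoint reached:
  node 0: {0,1,3,4}
  node 1: {0,1,2,3,4}
  node 2: {0,1,2,3,4}
  node 3: {1,2,3,4}
  node 4: {0,1,3,4}
  node 5: {1,2,3}
  node 6: {0,1,2,3,4}
  node 7: {0,1,2,3,4}

10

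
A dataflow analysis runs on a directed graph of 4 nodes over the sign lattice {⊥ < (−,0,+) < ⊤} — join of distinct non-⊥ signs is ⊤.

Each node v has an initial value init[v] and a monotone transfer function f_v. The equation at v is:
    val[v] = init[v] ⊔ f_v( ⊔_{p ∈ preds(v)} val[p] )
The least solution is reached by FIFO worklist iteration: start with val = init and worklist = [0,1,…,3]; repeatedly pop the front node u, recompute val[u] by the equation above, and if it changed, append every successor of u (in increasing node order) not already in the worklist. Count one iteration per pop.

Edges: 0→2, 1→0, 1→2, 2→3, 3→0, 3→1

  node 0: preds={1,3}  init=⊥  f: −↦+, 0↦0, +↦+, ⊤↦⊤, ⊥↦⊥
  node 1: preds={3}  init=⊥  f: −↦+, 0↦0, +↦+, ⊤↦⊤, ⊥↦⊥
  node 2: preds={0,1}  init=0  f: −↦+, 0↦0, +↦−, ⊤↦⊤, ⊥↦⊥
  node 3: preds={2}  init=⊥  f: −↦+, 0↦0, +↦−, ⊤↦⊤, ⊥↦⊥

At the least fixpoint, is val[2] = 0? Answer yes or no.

Trace (8 dequeues):
  [1] u=0 | in ⊥ | out ⊥ | ==
  [2] u=1 | in ⊥ | out ⊥ | ==
  [3] u=2 | in ⊥ | out 0 | ==
  [4] u=3 | in 0 | out 0 | prev ⊥ | push {0,1}
  [5] u=0 | in 0 | out 0 | prev ⊥ | push {2}
  [6] u=1 | in 0 | out 0 | prev ⊥ | push {0}
  [7] u=2 | in 0 | out 0 | ==
  [8] u=0 | in 0 | out 0 | ==

Converged values:
  [0] 0
  [1] 0
  [2] 0
  [3] 0

yes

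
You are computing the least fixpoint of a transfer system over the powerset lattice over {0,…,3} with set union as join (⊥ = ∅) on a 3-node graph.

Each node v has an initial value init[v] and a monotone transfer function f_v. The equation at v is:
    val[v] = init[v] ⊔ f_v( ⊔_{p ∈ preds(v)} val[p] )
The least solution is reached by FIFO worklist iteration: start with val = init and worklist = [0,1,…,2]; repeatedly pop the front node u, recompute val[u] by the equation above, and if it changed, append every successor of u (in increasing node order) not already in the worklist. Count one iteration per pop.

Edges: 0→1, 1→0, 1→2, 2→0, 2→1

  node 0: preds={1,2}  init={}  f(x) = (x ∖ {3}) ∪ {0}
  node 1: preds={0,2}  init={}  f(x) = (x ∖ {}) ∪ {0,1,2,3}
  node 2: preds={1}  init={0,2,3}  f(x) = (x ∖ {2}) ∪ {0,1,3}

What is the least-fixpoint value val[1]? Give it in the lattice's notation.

{0,1,2,3}

Worklist (5 pops):
  #1 pop 0: in={0,2,3} → {0,2} (was {}); enqueue []
  #2 pop 1: in={0,2,3} → {0,1,2,3} (was {}); enqueue [0]
  #3 pop 2: in={0,1,2,3} → {0,1,2,3} (was {0,2,3}); enqueue [1]
  #4 pop 0: in={0,1,2,3} → {0,1,2} (was {0,2}); enqueue []
  #5 pop 1: in={0,1,2,3} → {0,1,2,3} (no change)

Fixpoint:
  val[0] = {0,1,2}
  val[1] = {0,1,2,3}
  val[2] = {0,1,2,3}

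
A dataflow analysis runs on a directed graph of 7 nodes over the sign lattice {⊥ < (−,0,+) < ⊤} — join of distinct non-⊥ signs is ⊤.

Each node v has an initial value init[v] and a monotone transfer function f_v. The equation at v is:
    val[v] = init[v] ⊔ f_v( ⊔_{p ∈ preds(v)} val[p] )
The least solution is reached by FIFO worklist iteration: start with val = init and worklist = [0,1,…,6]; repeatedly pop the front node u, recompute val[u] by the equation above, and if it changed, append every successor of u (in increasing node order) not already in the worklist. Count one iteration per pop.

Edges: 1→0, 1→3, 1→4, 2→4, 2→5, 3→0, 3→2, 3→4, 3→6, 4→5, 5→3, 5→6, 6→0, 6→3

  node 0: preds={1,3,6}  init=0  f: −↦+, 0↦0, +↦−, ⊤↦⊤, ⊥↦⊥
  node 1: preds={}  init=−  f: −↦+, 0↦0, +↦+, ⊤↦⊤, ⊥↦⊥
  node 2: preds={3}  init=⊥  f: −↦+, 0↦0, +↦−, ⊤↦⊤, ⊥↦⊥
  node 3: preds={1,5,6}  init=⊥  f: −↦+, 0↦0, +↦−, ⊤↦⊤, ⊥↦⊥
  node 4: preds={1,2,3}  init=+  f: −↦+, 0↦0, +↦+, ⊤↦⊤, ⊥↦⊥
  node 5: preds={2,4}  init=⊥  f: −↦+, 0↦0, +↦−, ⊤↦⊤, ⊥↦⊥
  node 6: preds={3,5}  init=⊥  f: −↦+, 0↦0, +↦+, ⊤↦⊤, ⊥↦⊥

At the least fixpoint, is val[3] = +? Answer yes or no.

Iteration log — 17 steps:
  step 1. node 0  ⊔preds=−  new=⊤  old=0  +wl: 
  step 2. node 1  ⊔preds=⊥  new=−  stable
  step 3. node 2  ⊔preds=⊥  new=⊥  stable
  step 4. node 3  ⊔preds=−  new=+  old=⊥  +wl: 0,2
  step 5. node 4  ⊔preds=⊤  new=⊤  old=+  +wl: 
  step 6. node 5  ⊔preds=⊤  new=⊤  old=⊥  +wl: 3
  step 7. node 6  ⊔preds=⊤  new=⊤  old=⊥  +wl: 
  step 8. node 0  ⊔preds=⊤  new=⊤  stable
  step 9. node 2  ⊔preds=+  new=−  old=⊥  +wl: 4,5
  step 10. node 3  ⊔preds=⊤  new=⊤  old=+  +wl: 0,2,6
  step 11. node 4  ⊔preds=⊤  new=⊤  stable
  step 12. node 5  ⊔preds=⊤  new=⊤  stable
  step 13. node 0  ⊔preds=⊤  new=⊤  stable
  step 14. node 2  ⊔preds=⊤  new=⊤  old=−  +wl: 4,5
  step 15. node 6  ⊔preds=⊤  new=⊤  stable
  step 16. node 4  ⊔preds=⊤  new=⊤  stable
  step 17. node 5  ⊔preds=⊤  new=⊤  stable

Least fixpoint reached:
  node 0: ⊤
  node 1: −
  node 2: ⊤
  node 3: ⊤
  node 4: ⊤
  node 5: ⊤
  node 6: ⊤

no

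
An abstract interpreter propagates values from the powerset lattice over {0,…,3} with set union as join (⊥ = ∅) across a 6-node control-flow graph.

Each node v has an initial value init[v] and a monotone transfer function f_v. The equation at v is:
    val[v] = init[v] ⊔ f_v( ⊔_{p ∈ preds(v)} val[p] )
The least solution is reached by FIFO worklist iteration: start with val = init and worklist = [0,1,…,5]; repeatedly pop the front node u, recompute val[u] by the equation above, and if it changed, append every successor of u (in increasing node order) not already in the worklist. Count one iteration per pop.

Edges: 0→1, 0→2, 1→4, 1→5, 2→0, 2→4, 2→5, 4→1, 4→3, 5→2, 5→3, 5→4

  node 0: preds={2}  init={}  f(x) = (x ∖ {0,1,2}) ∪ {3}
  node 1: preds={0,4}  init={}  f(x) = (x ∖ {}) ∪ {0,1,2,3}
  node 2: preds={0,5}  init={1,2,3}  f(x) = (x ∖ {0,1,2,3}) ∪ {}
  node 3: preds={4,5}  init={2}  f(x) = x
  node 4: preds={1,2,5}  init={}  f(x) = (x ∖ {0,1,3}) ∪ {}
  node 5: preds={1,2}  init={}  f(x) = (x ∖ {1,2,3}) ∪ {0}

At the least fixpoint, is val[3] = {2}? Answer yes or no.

Iteration log — 10 steps:
  step 1. node 0  ⊔preds={1,2,3}  new={3}  old={}  +wl: 
  step 2. node 1  ⊔preds={3}  new={0,1,2,3}  old={}  +wl: 
  step 3. node 2  ⊔preds={3}  new={1,2,3}  stable
  step 4. node 3  ⊔preds={}  new={2}  stable
  step 5. node 4  ⊔preds={0,1,2,3}  new={2}  old={}  +wl: 1,3
  step 6. node 5  ⊔preds={0,1,2,3}  new={0}  old={}  +wl: 2,4
  step 7. node 1  ⊔preds={2,3}  new={0,1,2,3}  stable
  step 8. node 3  ⊔preds={0,2}  new={0,2}  old={2}  +wl: 
  step 9. node 2  ⊔preds={0,3}  new={1,2,3}  stable
  step 10. node 4  ⊔preds={0,1,2,3}  new={2}  stable

Least fixpoint reached:
  node 0: {3}
  node 1: {0,1,2,3}
  node 2: {1,2,3}
  node 3: {0,2}
  node 4: {2}
  node 5: {0}

no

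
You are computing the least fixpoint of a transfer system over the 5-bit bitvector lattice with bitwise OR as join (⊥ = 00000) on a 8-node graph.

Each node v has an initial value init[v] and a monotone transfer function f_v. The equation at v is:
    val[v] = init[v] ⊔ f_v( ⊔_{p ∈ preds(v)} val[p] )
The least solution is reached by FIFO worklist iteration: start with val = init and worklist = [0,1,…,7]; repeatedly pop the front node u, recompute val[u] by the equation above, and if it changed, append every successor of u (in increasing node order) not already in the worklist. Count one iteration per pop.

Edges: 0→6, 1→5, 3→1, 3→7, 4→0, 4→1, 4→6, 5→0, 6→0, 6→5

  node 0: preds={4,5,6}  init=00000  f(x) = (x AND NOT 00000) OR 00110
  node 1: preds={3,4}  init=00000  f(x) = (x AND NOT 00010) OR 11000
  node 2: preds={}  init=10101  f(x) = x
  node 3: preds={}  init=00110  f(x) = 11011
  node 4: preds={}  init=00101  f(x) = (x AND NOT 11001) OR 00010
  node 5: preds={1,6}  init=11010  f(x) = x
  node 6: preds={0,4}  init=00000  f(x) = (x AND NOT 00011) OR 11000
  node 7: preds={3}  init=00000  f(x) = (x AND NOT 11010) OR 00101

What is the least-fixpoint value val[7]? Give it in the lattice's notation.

00101

Trace (11 dequeues):
  [1] u=0 | in 11111 | out 11111 | prev 00000 | push {}
  [2] u=1 | in 00111 | out 11101 | prev 00000 | push {}
  [3] u=2 | in 00000 | out 10101 | ==
  [4] u=3 | in 00000 | out 11111 | prev 00110 | push {1}
  [5] u=4 | in 00000 | out 00111 | prev 00101 | push {0}
  [6] u=5 | in 11101 | out 11111 | prev 11010 | push {}
  [7] u=6 | in 11111 | out 11100 | prev 00000 | push {5}
  [8] u=7 | in 11111 | out 00101 | prev 00000 | push {}
  [9] u=1 | in 11111 | out 11101 | ==
  [10] u=0 | in 11111 | out 11111 | ==
  [11] u=5 | in 11101 | out 11111 | ==

Converged values:
  [0] 11111
  [1] 11101
  [2] 10101
  [3] 11111
  [4] 00111
  [5] 11111
  [6] 11100
  [7] 00101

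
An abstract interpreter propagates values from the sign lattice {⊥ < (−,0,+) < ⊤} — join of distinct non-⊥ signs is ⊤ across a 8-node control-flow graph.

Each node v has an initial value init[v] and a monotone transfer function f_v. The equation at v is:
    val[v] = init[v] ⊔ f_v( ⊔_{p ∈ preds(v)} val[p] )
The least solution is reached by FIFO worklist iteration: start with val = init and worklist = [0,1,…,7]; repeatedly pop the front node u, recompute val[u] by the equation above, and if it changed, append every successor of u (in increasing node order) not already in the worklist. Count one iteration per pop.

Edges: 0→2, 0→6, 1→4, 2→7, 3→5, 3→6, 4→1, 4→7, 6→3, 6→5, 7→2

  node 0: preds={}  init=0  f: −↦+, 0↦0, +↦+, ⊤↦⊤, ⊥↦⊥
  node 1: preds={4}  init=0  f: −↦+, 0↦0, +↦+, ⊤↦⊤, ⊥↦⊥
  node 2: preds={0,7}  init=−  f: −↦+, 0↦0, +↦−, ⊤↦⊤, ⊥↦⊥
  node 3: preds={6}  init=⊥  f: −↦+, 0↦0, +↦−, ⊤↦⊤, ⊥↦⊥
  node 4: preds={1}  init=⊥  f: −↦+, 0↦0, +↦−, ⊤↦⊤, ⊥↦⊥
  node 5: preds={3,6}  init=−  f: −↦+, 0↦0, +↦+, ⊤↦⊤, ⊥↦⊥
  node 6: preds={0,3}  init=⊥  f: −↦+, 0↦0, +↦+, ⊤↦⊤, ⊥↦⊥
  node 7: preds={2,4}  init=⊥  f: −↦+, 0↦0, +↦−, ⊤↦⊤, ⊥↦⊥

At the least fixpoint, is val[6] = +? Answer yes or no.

no

Trace (13 dequeues):
  [1] u=0 | in ⊥ | out 0 | ==
  [2] u=1 | in ⊥ | out 0 | ==
  [3] u=2 | in 0 | out ⊤ | prev − | push {}
  [4] u=3 | in ⊥ | out ⊥ | ==
  [5] u=4 | in 0 | out 0 | prev ⊥ | push {1}
  [6] u=5 | in ⊥ | out − | ==
  [7] u=6 | in 0 | out 0 | prev ⊥ | push {3,5}
  [8] u=7 | in ⊤ | out ⊤ | prev ⊥ | push {2}
  [9] u=1 | in 0 | out 0 | ==
  [10] u=3 | in 0 | out 0 | prev ⊥ | push {6}
  [11] u=5 | in 0 | out ⊤ | prev − | push {}
  [12] u=2 | in ⊤ | out ⊤ | ==
  [13] u=6 | in 0 | out 0 | ==

Converged values:
  [0] 0
  [1] 0
  [2] ⊤
  [3] 0
  [4] 0
  [5] ⊤
  [6] 0
  [7] ⊤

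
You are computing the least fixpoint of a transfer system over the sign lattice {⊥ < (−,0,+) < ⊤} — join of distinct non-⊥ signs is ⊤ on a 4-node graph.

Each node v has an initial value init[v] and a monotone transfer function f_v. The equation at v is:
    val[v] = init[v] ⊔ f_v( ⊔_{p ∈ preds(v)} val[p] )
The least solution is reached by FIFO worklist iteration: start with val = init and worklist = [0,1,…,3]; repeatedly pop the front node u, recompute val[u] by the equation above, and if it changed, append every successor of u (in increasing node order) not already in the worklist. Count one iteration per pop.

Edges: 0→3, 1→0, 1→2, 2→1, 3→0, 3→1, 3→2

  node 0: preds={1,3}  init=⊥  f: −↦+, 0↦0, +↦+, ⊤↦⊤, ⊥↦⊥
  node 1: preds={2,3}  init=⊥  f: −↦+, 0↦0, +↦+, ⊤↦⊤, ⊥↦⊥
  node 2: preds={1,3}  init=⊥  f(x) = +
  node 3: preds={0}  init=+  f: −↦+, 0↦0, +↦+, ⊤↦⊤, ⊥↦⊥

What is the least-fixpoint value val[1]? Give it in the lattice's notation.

Worklist (6 pops):
  #1 pop 0: in=+ → + (was ⊥); enqueue []
  #2 pop 1: in=+ → + (was ⊥); enqueue [0]
  #3 pop 2: in=+ → + (was ⊥); enqueue [1]
  #4 pop 3: in=+ → + (no change)
  #5 pop 0: in=+ → + (no change)
  #6 pop 1: in=+ → + (no change)

Fixpoint:
  val[0] = +
  val[1] = +
  val[2] = +
  val[3] = +

+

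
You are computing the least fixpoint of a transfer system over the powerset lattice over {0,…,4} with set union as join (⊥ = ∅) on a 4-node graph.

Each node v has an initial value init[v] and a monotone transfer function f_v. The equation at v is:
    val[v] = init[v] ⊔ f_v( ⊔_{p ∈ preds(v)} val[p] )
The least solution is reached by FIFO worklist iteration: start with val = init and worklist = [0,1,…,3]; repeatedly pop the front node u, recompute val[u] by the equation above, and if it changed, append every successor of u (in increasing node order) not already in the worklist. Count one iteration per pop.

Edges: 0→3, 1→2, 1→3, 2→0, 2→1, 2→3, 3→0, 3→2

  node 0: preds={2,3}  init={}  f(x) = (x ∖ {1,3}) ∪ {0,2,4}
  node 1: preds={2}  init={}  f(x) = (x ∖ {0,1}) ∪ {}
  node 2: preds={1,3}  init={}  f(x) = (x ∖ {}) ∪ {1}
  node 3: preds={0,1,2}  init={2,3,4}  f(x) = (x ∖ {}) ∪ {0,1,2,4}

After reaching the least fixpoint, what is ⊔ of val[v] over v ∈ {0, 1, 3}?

{0,1,2,3,4}

Worklist (10 pops):
  #1 pop 0: in={2,3,4} → {0,2,4} (was {}); enqueue []
  #2 pop 1: in={} → {} (no change)
  #3 pop 2: in={2,3,4} → {1,2,3,4} (was {}); enqueue [0,1]
  #4 pop 3: in={0,1,2,3,4} → {0,1,2,3,4} (was {2,3,4}); enqueue [2]
  #5 pop 0: in={0,1,2,3,4} → {0,2,4} (no change)
  #6 pop 1: in={1,2,3,4} → {2,3,4} (was {}); enqueue [3]
  #7 pop 2: in={0,1,2,3,4} → {0,1,2,3,4} (was {1,2,3,4}); enqueue [0,1]
  #8 pop 3: in={0,1,2,3,4} → {0,1,2,3,4} (no change)
  #9 pop 0: in={0,1,2,3,4} → {0,2,4} (no change)
  #10 pop 1: in={0,1,2,3,4} → {2,3,4} (no change)

Fixpoint:
  val[0] = {0,2,4}
  val[1] = {2,3,4}
  val[2] = {0,1,2,3,4}
  val[3] = {0,1,2,3,4}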